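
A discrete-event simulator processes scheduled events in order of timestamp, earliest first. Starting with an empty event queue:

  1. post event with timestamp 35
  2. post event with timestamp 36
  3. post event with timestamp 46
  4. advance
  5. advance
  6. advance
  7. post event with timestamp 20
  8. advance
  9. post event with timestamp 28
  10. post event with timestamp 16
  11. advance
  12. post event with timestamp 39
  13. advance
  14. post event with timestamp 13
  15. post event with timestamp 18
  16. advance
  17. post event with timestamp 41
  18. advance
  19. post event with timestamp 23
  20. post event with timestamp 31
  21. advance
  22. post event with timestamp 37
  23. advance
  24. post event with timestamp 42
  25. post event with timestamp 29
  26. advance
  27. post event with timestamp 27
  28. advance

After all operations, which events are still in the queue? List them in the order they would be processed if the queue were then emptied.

insert 35 → {35}
insert 36 → {35, 36}
insert 46 → {35, 36, 46}
advance → 35; now {36, 46}
advance → 36; now {46}
advance → 46; now {}
insert 20 → {20}
advance → 20; now {}
insert 28 → {28}
insert 16 → {16, 28}
advance → 16; now {28}
insert 39 → {28, 39}
advance → 28; now {39}
insert 13 → {13, 39}
insert 18 → {13, 18, 39}
advance → 13; now {18, 39}
insert 41 → {18, 39, 41}
advance → 18; now {39, 41}
insert 23 → {23, 39, 41}
insert 31 → {23, 31, 39, 41}
advance → 23; now {31, 39, 41}
insert 37 → {31, 37, 39, 41}
advance → 31; now {37, 39, 41}
insert 42 → {37, 39, 41, 42}
insert 29 → {29, 37, 39, 41, 42}
advance → 29; now {37, 39, 41, 42}
insert 27 → {27, 37, 39, 41, 42}
advance → 27; now {37, 39, 41, 42}

37 → 39 → 41 → 42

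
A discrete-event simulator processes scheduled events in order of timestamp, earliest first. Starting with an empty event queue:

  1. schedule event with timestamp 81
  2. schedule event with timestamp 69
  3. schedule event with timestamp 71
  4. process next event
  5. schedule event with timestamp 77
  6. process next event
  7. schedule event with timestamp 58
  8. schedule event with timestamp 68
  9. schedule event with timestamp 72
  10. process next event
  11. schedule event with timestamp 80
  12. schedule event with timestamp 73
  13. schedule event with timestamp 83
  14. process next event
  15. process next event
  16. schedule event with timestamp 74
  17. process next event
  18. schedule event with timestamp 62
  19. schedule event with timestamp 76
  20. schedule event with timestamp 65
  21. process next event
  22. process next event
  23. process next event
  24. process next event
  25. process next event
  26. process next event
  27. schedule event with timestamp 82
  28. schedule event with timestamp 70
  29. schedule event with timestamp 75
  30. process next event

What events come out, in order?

insert 81 → {81}
insert 69 → {69, 81}
insert 71 → {69, 71, 81}
process next event → 69; now {71, 81}
insert 77 → {71, 77, 81}
process next event → 71; now {77, 81}
insert 58 → {58, 77, 81}
insert 68 → {58, 68, 77, 81}
insert 72 → {58, 68, 72, 77, 81}
process next event → 58; now {68, 72, 77, 81}
insert 80 → {68, 72, 77, 80, 81}
insert 73 → {68, 72, 73, 77, 80, 81}
insert 83 → {68, 72, 73, 77, 80, 81, 83}
process next event → 68; now {72, 73, 77, 80, 81, 83}
process next event → 72; now {73, 77, 80, 81, 83}
insert 74 → {73, 74, 77, 80, 81, 83}
process next event → 73; now {74, 77, 80, 81, 83}
insert 62 → {62, 74, 77, 80, 81, 83}
insert 76 → {62, 74, 76, 77, 80, 81, 83}
insert 65 → {62, 65, 74, 76, 77, 80, 81, 83}
process next event → 62; now {65, 74, 76, 77, 80, 81, 83}
process next event → 65; now {74, 76, 77, 80, 81, 83}
process next event → 74; now {76, 77, 80, 81, 83}
process next event → 76; now {77, 80, 81, 83}
process next event → 77; now {80, 81, 83}
process next event → 80; now {81, 83}
insert 82 → {81, 82, 83}
insert 70 → {70, 81, 82, 83}
insert 75 → {70, 75, 81, 82, 83}
process next event → 70; now {75, 81, 82, 83}

69 → 71 → 58 → 68 → 72 → 73 → 62 → 65 → 74 → 76 → 77 → 80 → 70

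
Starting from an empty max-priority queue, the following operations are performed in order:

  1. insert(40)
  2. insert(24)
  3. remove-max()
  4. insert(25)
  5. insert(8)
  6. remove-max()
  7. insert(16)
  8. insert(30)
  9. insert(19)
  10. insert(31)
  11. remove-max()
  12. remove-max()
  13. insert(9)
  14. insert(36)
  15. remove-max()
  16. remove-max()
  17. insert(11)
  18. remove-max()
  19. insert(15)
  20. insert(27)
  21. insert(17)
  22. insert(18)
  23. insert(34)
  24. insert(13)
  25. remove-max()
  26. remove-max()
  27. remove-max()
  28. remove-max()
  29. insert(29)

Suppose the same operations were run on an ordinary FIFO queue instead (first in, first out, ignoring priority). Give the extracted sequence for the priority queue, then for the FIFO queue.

insert 40 → {40}
insert 24 → {40, 24}
remove-max → 40; now {24}
insert 25 → {25, 24}
insert 8 → {25, 24, 8}
remove-max → 25; now {24, 8}
insert 16 → {24, 16, 8}
insert 30 → {30, 24, 16, 8}
insert 19 → {30, 24, 19, 16, 8}
insert 31 → {31, 30, 24, 19, 16, 8}
remove-max → 31; now {30, 24, 19, 16, 8}
remove-max → 30; now {24, 19, 16, 8}
insert 9 → {24, 19, 16, 9, 8}
insert 36 → {36, 24, 19, 16, 9, 8}
remove-max → 36; now {24, 19, 16, 9, 8}
remove-max → 24; now {19, 16, 9, 8}
insert 11 → {19, 16, 11, 9, 8}
remove-max → 19; now {16, 11, 9, 8}
insert 15 → {16, 15, 11, 9, 8}
insert 27 → {27, 16, 15, 11, 9, 8}
insert 17 → {27, 17, 16, 15, 11, 9, 8}
insert 18 → {27, 18, 17, 16, 15, 11, 9, 8}
insert 34 → {34, 27, 18, 17, 16, 15, 11, 9, 8}
insert 13 → {34, 27, 18, 17, 16, 15, 13, 11, 9, 8}
remove-max → 34; now {27, 18, 17, 16, 15, 13, 11, 9, 8}
remove-max → 27; now {18, 17, 16, 15, 13, 11, 9, 8}
remove-max → 18; now {17, 16, 15, 13, 11, 9, 8}
remove-max → 17; now {16, 15, 13, 11, 9, 8}
insert 29 → {29, 16, 15, 13, 11, 9, 8}

priority queue: 40, 25, 31, 30, 36, 24, 19, 34, 27, 18, 17; FIFO queue: [40, 24, 25, 8, 16, 30, 19, 31, 9, 36, 11]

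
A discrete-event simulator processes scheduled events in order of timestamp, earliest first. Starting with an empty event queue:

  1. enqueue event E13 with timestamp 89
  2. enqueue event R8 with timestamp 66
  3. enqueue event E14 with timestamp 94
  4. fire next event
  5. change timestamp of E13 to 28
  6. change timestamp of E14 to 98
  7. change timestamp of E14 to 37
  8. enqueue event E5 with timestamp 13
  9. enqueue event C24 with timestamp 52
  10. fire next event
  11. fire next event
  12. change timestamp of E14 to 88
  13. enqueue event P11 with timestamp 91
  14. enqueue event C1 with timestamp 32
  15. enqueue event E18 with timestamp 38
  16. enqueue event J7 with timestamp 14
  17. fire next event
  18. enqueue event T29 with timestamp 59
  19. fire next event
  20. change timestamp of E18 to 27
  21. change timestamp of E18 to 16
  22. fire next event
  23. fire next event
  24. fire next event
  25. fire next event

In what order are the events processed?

R8, E5, E13, J7, C1, E18, C24, T29, E14

add E13 (timestamp 89) → {E13:89}
add R8 (timestamp 66) → {R8:66, E13:89}
add E14 (timestamp 94) → {R8:66, E13:89, E14:94}
fire next event → R8; now {E13:89, E14:94}
update E13 to timestamp 28 → {E13:28, E14:94}
update E14 to timestamp 98 → {E13:28, E14:98}
update E14 to timestamp 37 → {E13:28, E14:37}
add E5 (timestamp 13) → {E5:13, E13:28, E14:37}
add C24 (timestamp 52) → {E5:13, E13:28, E14:37, C24:52}
fire next event → E5; now {E13:28, E14:37, C24:52}
fire next event → E13; now {E14:37, C24:52}
update E14 to timestamp 88 → {C24:52, E14:88}
add P11 (timestamp 91) → {C24:52, E14:88, P11:91}
add C1 (timestamp 32) → {C1:32, C24:52, E14:88, P11:91}
add E18 (timestamp 38) → {C1:32, E18:38, C24:52, E14:88, P11:91}
add J7 (timestamp 14) → {J7:14, C1:32, E18:38, C24:52, E14:88, P11:91}
fire next event → J7; now {C1:32, E18:38, C24:52, E14:88, P11:91}
add T29 (timestamp 59) → {C1:32, E18:38, C24:52, T29:59, E14:88, P11:91}
fire next event → C1; now {E18:38, C24:52, T29:59, E14:88, P11:91}
update E18 to timestamp 27 → {E18:27, C24:52, T29:59, E14:88, P11:91}
update E18 to timestamp 16 → {E18:16, C24:52, T29:59, E14:88, P11:91}
fire next event → E18; now {C24:52, T29:59, E14:88, P11:91}
fire next event → C24; now {T29:59, E14:88, P11:91}
fire next event → T29; now {E14:88, P11:91}
fire next event → E14; now {P11:91}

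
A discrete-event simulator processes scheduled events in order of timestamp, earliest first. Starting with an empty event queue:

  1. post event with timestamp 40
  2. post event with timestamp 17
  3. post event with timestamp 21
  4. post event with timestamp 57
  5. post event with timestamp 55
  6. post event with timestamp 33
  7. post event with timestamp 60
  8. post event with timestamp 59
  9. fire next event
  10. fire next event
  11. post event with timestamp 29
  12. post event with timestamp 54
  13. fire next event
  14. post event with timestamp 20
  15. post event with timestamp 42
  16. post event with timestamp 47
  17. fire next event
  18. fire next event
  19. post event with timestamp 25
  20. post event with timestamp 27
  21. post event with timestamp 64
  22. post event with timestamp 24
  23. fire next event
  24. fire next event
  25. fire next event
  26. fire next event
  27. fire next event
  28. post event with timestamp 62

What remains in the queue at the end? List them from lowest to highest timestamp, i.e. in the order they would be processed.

47 → 54 → 55 → 57 → 59 → 60 → 62 → 64

insert 40 → {40}
insert 17 → {17, 40}
insert 21 → {17, 21, 40}
insert 57 → {17, 21, 40, 57}
insert 55 → {17, 21, 40, 55, 57}
insert 33 → {17, 21, 33, 40, 55, 57}
insert 60 → {17, 21, 33, 40, 55, 57, 60}
insert 59 → {17, 21, 33, 40, 55, 57, 59, 60}
fire next event → 17; now {21, 33, 40, 55, 57, 59, 60}
fire next event → 21; now {33, 40, 55, 57, 59, 60}
insert 29 → {29, 33, 40, 55, 57, 59, 60}
insert 54 → {29, 33, 40, 54, 55, 57, 59, 60}
fire next event → 29; now {33, 40, 54, 55, 57, 59, 60}
insert 20 → {20, 33, 40, 54, 55, 57, 59, 60}
insert 42 → {20, 33, 40, 42, 54, 55, 57, 59, 60}
insert 47 → {20, 33, 40, 42, 47, 54, 55, 57, 59, 60}
fire next event → 20; now {33, 40, 42, 47, 54, 55, 57, 59, 60}
fire next event → 33; now {40, 42, 47, 54, 55, 57, 59, 60}
insert 25 → {25, 40, 42, 47, 54, 55, 57, 59, 60}
insert 27 → {25, 27, 40, 42, 47, 54, 55, 57, 59, 60}
insert 64 → {25, 27, 40, 42, 47, 54, 55, 57, 59, 60, 64}
insert 24 → {24, 25, 27, 40, 42, 47, 54, 55, 57, 59, 60, 64}
fire next event → 24; now {25, 27, 40, 42, 47, 54, 55, 57, 59, 60, 64}
fire next event → 25; now {27, 40, 42, 47, 54, 55, 57, 59, 60, 64}
fire next event → 27; now {40, 42, 47, 54, 55, 57, 59, 60, 64}
fire next event → 40; now {42, 47, 54, 55, 57, 59, 60, 64}
fire next event → 42; now {47, 54, 55, 57, 59, 60, 64}
insert 62 → {47, 54, 55, 57, 59, 60, 62, 64}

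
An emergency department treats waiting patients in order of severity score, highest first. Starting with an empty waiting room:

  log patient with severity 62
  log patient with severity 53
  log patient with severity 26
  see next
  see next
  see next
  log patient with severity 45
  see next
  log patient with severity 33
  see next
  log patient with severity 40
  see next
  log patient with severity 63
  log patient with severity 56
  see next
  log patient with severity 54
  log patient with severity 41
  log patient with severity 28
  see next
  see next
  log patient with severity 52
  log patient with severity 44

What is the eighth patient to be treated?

insert 62 → {62}
insert 53 → {62, 53}
insert 26 → {62, 53, 26}
see next → 62; now {53, 26}
see next → 53; now {26}
see next → 26; now {}
insert 45 → {45}
see next → 45; now {}
insert 33 → {33}
see next → 33; now {}
insert 40 → {40}
see next → 40; now {}
insert 63 → {63}
insert 56 → {63, 56}
see next → 63; now {56}
insert 54 → {56, 54}
insert 41 → {56, 54, 41}
insert 28 → {56, 54, 41, 28}
see next → 56; now {54, 41, 28}
see next → 54; now {41, 28}
insert 52 → {52, 41, 28}
insert 44 → {52, 44, 41, 28}

56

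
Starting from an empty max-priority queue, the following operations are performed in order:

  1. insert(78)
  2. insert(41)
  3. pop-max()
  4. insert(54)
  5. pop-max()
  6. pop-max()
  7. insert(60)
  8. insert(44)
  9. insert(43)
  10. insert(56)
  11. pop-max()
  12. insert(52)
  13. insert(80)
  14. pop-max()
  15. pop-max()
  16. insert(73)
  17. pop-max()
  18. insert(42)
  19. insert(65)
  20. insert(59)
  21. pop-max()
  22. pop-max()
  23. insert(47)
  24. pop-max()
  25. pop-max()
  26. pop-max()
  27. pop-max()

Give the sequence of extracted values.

[78, 54, 41, 60, 80, 56, 73, 65, 59, 52, 47, 44, 43]

insert 78 → {78}
insert 41 → {78, 41}
pop-max → 78; now {41}
insert 54 → {54, 41}
pop-max → 54; now {41}
pop-max → 41; now {}
insert 60 → {60}
insert 44 → {60, 44}
insert 43 → {60, 44, 43}
insert 56 → {60, 56, 44, 43}
pop-max → 60; now {56, 44, 43}
insert 52 → {56, 52, 44, 43}
insert 80 → {80, 56, 52, 44, 43}
pop-max → 80; now {56, 52, 44, 43}
pop-max → 56; now {52, 44, 43}
insert 73 → {73, 52, 44, 43}
pop-max → 73; now {52, 44, 43}
insert 42 → {52, 44, 43, 42}
insert 65 → {65, 52, 44, 43, 42}
insert 59 → {65, 59, 52, 44, 43, 42}
pop-max → 65; now {59, 52, 44, 43, 42}
pop-max → 59; now {52, 44, 43, 42}
insert 47 → {52, 47, 44, 43, 42}
pop-max → 52; now {47, 44, 43, 42}
pop-max → 47; now {44, 43, 42}
pop-max → 44; now {43, 42}
pop-max → 43; now {42}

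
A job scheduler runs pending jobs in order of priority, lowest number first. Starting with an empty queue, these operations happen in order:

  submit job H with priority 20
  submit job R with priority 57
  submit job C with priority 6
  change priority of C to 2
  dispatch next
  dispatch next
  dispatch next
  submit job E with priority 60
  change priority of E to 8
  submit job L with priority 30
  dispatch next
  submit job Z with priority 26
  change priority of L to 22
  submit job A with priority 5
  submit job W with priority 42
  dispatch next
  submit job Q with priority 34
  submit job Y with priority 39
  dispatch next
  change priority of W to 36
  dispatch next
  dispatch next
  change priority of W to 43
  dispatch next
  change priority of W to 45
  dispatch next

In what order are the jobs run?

[C, H, R, E, A, L, Z, Q, Y, W]

add H (priority 20) → {H:20}
add R (priority 57) → {H:20, R:57}
add C (priority 6) → {C:6, H:20, R:57}
update C to priority 2 → {C:2, H:20, R:57}
dispatch next → C; now {H:20, R:57}
dispatch next → H; now {R:57}
dispatch next → R; now {}
add E (priority 60) → {E:60}
update E to priority 8 → {E:8}
add L (priority 30) → {E:8, L:30}
dispatch next → E; now {L:30}
add Z (priority 26) → {Z:26, L:30}
update L to priority 22 → {L:22, Z:26}
add A (priority 5) → {A:5, L:22, Z:26}
add W (priority 42) → {A:5, L:22, Z:26, W:42}
dispatch next → A; now {L:22, Z:26, W:42}
add Q (priority 34) → {L:22, Z:26, Q:34, W:42}
add Y (priority 39) → {L:22, Z:26, Q:34, Y:39, W:42}
dispatch next → L; now {Z:26, Q:34, Y:39, W:42}
update W to priority 36 → {Z:26, Q:34, W:36, Y:39}
dispatch next → Z; now {Q:34, W:36, Y:39}
dispatch next → Q; now {W:36, Y:39}
update W to priority 43 → {Y:39, W:43}
dispatch next → Y; now {W:43}
update W to priority 45 → {W:45}
dispatch next → W; now {}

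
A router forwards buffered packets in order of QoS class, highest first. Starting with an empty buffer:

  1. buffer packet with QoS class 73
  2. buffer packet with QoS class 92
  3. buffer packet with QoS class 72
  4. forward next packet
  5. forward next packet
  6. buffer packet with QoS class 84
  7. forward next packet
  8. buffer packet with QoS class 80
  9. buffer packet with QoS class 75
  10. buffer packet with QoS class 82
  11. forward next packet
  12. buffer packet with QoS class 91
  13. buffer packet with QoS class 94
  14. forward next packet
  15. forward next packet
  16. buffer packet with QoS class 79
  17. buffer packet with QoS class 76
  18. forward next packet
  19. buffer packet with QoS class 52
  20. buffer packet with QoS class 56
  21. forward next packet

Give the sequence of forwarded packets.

insert 73 → {73}
insert 92 → {92, 73}
insert 72 → {92, 73, 72}
forward next packet → 92; now {73, 72}
forward next packet → 73; now {72}
insert 84 → {84, 72}
forward next packet → 84; now {72}
insert 80 → {80, 72}
insert 75 → {80, 75, 72}
insert 82 → {82, 80, 75, 72}
forward next packet → 82; now {80, 75, 72}
insert 91 → {91, 80, 75, 72}
insert 94 → {94, 91, 80, 75, 72}
forward next packet → 94; now {91, 80, 75, 72}
forward next packet → 91; now {80, 75, 72}
insert 79 → {80, 79, 75, 72}
insert 76 → {80, 79, 76, 75, 72}
forward next packet → 80; now {79, 76, 75, 72}
insert 52 → {79, 76, 75, 72, 52}
insert 56 → {79, 76, 75, 72, 56, 52}
forward next packet → 79; now {76, 75, 72, 56, 52}

92 → 73 → 84 → 82 → 94 → 91 → 80 → 79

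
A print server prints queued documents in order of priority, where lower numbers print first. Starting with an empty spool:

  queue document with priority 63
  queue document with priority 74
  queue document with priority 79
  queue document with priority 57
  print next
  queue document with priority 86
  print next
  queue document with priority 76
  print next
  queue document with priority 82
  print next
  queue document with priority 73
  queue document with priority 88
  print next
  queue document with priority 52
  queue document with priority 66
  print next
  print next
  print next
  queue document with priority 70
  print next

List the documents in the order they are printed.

insert 63 → {63}
insert 74 → {63, 74}
insert 79 → {63, 74, 79}
insert 57 → {57, 63, 74, 79}
print next → 57; now {63, 74, 79}
insert 86 → {63, 74, 79, 86}
print next → 63; now {74, 79, 86}
insert 76 → {74, 76, 79, 86}
print next → 74; now {76, 79, 86}
insert 82 → {76, 79, 82, 86}
print next → 76; now {79, 82, 86}
insert 73 → {73, 79, 82, 86}
insert 88 → {73, 79, 82, 86, 88}
print next → 73; now {79, 82, 86, 88}
insert 52 → {52, 79, 82, 86, 88}
insert 66 → {52, 66, 79, 82, 86, 88}
print next → 52; now {66, 79, 82, 86, 88}
print next → 66; now {79, 82, 86, 88}
print next → 79; now {82, 86, 88}
insert 70 → {70, 82, 86, 88}
print next → 70; now {82, 86, 88}

57, 63, 74, 76, 73, 52, 66, 79, 70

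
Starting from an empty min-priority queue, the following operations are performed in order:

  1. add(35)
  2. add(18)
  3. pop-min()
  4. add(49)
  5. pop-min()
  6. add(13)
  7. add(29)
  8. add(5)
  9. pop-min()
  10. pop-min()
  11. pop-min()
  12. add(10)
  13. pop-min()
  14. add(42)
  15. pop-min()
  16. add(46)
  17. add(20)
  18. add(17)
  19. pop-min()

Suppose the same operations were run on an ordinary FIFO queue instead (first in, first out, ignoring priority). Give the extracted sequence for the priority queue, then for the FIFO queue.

priority queue: 18, 35, 5, 13, 29, 10, 42, 17; FIFO queue: [35, 18, 49, 13, 29, 5, 10, 42]

insert 35 → {35}
insert 18 → {18, 35}
pop-min → 18; now {35}
insert 49 → {35, 49}
pop-min → 35; now {49}
insert 13 → {13, 49}
insert 29 → {13, 29, 49}
insert 5 → {5, 13, 29, 49}
pop-min → 5; now {13, 29, 49}
pop-min → 13; now {29, 49}
pop-min → 29; now {49}
insert 10 → {10, 49}
pop-min → 10; now {49}
insert 42 → {42, 49}
pop-min → 42; now {49}
insert 46 → {46, 49}
insert 20 → {20, 46, 49}
insert 17 → {17, 20, 46, 49}
pop-min → 17; now {20, 46, 49}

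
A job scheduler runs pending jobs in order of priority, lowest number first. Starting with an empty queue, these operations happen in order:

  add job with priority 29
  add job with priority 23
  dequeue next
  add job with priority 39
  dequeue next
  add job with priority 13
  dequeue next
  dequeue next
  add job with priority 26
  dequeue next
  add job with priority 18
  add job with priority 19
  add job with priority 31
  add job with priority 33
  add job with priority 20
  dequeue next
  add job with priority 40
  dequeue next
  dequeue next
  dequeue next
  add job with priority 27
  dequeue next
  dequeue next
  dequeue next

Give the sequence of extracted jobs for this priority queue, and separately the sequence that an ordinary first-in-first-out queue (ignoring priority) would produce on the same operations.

priority queue: 23 → 29 → 13 → 39 → 26 → 18 → 19 → 20 → 31 → 27 → 33 → 40; FIFO queue: [29, 23, 39, 13, 26, 18, 19, 31, 33, 20, 40, 27]

insert 29 → {29}
insert 23 → {23, 29}
dequeue next → 23; now {29}
insert 39 → {29, 39}
dequeue next → 29; now {39}
insert 13 → {13, 39}
dequeue next → 13; now {39}
dequeue next → 39; now {}
insert 26 → {26}
dequeue next → 26; now {}
insert 18 → {18}
insert 19 → {18, 19}
insert 31 → {18, 19, 31}
insert 33 → {18, 19, 31, 33}
insert 20 → {18, 19, 20, 31, 33}
dequeue next → 18; now {19, 20, 31, 33}
insert 40 → {19, 20, 31, 33, 40}
dequeue next → 19; now {20, 31, 33, 40}
dequeue next → 20; now {31, 33, 40}
dequeue next → 31; now {33, 40}
insert 27 → {27, 33, 40}
dequeue next → 27; now {33, 40}
dequeue next → 33; now {40}
dequeue next → 40; now {}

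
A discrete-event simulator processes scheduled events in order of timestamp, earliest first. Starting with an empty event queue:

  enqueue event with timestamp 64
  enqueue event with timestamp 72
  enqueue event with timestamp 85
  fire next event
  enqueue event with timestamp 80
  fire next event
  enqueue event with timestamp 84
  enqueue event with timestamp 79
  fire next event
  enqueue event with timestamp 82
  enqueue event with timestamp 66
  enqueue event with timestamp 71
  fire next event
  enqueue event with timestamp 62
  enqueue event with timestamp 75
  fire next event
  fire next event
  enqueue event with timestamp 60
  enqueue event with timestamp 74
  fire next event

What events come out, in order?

insert 64 → {64}
insert 72 → {64, 72}
insert 85 → {64, 72, 85}
fire next event → 64; now {72, 85}
insert 80 → {72, 80, 85}
fire next event → 72; now {80, 85}
insert 84 → {80, 84, 85}
insert 79 → {79, 80, 84, 85}
fire next event → 79; now {80, 84, 85}
insert 82 → {80, 82, 84, 85}
insert 66 → {66, 80, 82, 84, 85}
insert 71 → {66, 71, 80, 82, 84, 85}
fire next event → 66; now {71, 80, 82, 84, 85}
insert 62 → {62, 71, 80, 82, 84, 85}
insert 75 → {62, 71, 75, 80, 82, 84, 85}
fire next event → 62; now {71, 75, 80, 82, 84, 85}
fire next event → 71; now {75, 80, 82, 84, 85}
insert 60 → {60, 75, 80, 82, 84, 85}
insert 74 → {60, 74, 75, 80, 82, 84, 85}
fire next event → 60; now {74, 75, 80, 82, 84, 85}

[64, 72, 79, 66, 62, 71, 60]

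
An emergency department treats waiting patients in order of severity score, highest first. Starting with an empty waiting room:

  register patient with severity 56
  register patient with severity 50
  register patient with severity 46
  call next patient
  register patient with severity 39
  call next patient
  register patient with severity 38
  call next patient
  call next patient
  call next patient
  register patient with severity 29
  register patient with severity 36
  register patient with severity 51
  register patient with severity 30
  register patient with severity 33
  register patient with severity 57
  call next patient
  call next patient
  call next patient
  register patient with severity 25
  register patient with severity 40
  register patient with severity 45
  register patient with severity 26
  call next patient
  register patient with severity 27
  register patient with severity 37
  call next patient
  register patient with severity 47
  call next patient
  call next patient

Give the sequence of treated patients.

insert 56 → {56}
insert 50 → {56, 50}
insert 46 → {56, 50, 46}
call next patient → 56; now {50, 46}
insert 39 → {50, 46, 39}
call next patient → 50; now {46, 39}
insert 38 → {46, 39, 38}
call next patient → 46; now {39, 38}
call next patient → 39; now {38}
call next patient → 38; now {}
insert 29 → {29}
insert 36 → {36, 29}
insert 51 → {51, 36, 29}
insert 30 → {51, 36, 30, 29}
insert 33 → {51, 36, 33, 30, 29}
insert 57 → {57, 51, 36, 33, 30, 29}
call next patient → 57; now {51, 36, 33, 30, 29}
call next patient → 51; now {36, 33, 30, 29}
call next patient → 36; now {33, 30, 29}
insert 25 → {33, 30, 29, 25}
insert 40 → {40, 33, 30, 29, 25}
insert 45 → {45, 40, 33, 30, 29, 25}
insert 26 → {45, 40, 33, 30, 29, 26, 25}
call next patient → 45; now {40, 33, 30, 29, 26, 25}
insert 27 → {40, 33, 30, 29, 27, 26, 25}
insert 37 → {40, 37, 33, 30, 29, 27, 26, 25}
call next patient → 40; now {37, 33, 30, 29, 27, 26, 25}
insert 47 → {47, 37, 33, 30, 29, 27, 26, 25}
call next patient → 47; now {37, 33, 30, 29, 27, 26, 25}
call next patient → 37; now {33, 30, 29, 27, 26, 25}

56, 50, 46, 39, 38, 57, 51, 36, 45, 40, 47, 37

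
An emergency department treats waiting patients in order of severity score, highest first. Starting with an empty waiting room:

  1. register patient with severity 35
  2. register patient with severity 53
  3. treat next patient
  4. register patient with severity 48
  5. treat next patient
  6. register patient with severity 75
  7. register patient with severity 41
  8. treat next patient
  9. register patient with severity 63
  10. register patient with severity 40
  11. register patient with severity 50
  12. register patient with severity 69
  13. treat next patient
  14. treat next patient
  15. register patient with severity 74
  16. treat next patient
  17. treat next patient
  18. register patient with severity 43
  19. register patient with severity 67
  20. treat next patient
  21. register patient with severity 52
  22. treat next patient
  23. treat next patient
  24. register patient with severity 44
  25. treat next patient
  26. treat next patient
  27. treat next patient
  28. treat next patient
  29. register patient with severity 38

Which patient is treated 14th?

insert 35 → {35}
insert 53 → {53, 35}
treat next patient → 53; now {35}
insert 48 → {48, 35}
treat next patient → 48; now {35}
insert 75 → {75, 35}
insert 41 → {75, 41, 35}
treat next patient → 75; now {41, 35}
insert 63 → {63, 41, 35}
insert 40 → {63, 41, 40, 35}
insert 50 → {63, 50, 41, 40, 35}
insert 69 → {69, 63, 50, 41, 40, 35}
treat next patient → 69; now {63, 50, 41, 40, 35}
treat next patient → 63; now {50, 41, 40, 35}
insert 74 → {74, 50, 41, 40, 35}
treat next patient → 74; now {50, 41, 40, 35}
treat next patient → 50; now {41, 40, 35}
insert 43 → {43, 41, 40, 35}
insert 67 → {67, 43, 41, 40, 35}
treat next patient → 67; now {43, 41, 40, 35}
insert 52 → {52, 43, 41, 40, 35}
treat next patient → 52; now {43, 41, 40, 35}
treat next patient → 43; now {41, 40, 35}
insert 44 → {44, 41, 40, 35}
treat next patient → 44; now {41, 40, 35}
treat next patient → 41; now {40, 35}
treat next patient → 40; now {35}
treat next patient → 35; now {}
insert 38 → {38}

35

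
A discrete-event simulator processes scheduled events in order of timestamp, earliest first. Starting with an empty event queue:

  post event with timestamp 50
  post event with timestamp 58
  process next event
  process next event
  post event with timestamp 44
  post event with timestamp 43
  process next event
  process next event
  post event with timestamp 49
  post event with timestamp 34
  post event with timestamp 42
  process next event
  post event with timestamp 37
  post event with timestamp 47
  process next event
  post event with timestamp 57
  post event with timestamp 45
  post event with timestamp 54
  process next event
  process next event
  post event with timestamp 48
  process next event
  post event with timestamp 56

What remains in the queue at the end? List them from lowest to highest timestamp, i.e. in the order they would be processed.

48, 49, 54, 56, 57

insert 50 → {50}
insert 58 → {50, 58}
process next event → 50; now {58}
process next event → 58; now {}
insert 44 → {44}
insert 43 → {43, 44}
process next event → 43; now {44}
process next event → 44; now {}
insert 49 → {49}
insert 34 → {34, 49}
insert 42 → {34, 42, 49}
process next event → 34; now {42, 49}
insert 37 → {37, 42, 49}
insert 47 → {37, 42, 47, 49}
process next event → 37; now {42, 47, 49}
insert 57 → {42, 47, 49, 57}
insert 45 → {42, 45, 47, 49, 57}
insert 54 → {42, 45, 47, 49, 54, 57}
process next event → 42; now {45, 47, 49, 54, 57}
process next event → 45; now {47, 49, 54, 57}
insert 48 → {47, 48, 49, 54, 57}
process next event → 47; now {48, 49, 54, 57}
insert 56 → {48, 49, 54, 56, 57}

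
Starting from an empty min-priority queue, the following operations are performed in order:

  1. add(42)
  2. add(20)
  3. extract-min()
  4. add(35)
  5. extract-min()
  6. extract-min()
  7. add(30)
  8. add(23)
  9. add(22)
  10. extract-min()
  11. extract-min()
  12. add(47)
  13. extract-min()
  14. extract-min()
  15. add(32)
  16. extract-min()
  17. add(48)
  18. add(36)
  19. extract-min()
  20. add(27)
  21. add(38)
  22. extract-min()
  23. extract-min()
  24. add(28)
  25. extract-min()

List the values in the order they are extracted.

[20, 35, 42, 22, 23, 30, 47, 32, 36, 27, 38, 28]

insert 42 → {42}
insert 20 → {20, 42}
extract-min → 20; now {42}
insert 35 → {35, 42}
extract-min → 35; now {42}
extract-min → 42; now {}
insert 30 → {30}
insert 23 → {23, 30}
insert 22 → {22, 23, 30}
extract-min → 22; now {23, 30}
extract-min → 23; now {30}
insert 47 → {30, 47}
extract-min → 30; now {47}
extract-min → 47; now {}
insert 32 → {32}
extract-min → 32; now {}
insert 48 → {48}
insert 36 → {36, 48}
extract-min → 36; now {48}
insert 27 → {27, 48}
insert 38 → {27, 38, 48}
extract-min → 27; now {38, 48}
extract-min → 38; now {48}
insert 28 → {28, 48}
extract-min → 28; now {48}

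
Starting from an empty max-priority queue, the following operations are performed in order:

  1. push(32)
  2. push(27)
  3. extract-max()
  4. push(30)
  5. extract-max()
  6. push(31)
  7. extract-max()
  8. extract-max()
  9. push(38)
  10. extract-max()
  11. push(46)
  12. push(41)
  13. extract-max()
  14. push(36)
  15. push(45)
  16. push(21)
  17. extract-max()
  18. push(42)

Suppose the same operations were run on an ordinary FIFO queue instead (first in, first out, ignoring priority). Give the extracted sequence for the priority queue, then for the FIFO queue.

insert 32 → {32}
insert 27 → {32, 27}
extract-max → 32; now {27}
insert 30 → {30, 27}
extract-max → 30; now {27}
insert 31 → {31, 27}
extract-max → 31; now {27}
extract-max → 27; now {}
insert 38 → {38}
extract-max → 38; now {}
insert 46 → {46}
insert 41 → {46, 41}
extract-max → 46; now {41}
insert 36 → {41, 36}
insert 45 → {45, 41, 36}
insert 21 → {45, 41, 36, 21}
extract-max → 45; now {41, 36, 21}
insert 42 → {42, 41, 36, 21}

priority queue: 32 → 30 → 31 → 27 → 38 → 46 → 45; FIFO queue: [32, 27, 30, 31, 38, 46, 41]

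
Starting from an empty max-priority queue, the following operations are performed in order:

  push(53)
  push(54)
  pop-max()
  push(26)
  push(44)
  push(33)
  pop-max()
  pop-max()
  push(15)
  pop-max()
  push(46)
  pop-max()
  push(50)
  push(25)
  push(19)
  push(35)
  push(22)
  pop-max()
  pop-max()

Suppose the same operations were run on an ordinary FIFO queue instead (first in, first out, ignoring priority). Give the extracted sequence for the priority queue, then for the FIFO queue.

insert 53 → {53}
insert 54 → {54, 53}
pop-max → 54; now {53}
insert 26 → {53, 26}
insert 44 → {53, 44, 26}
insert 33 → {53, 44, 33, 26}
pop-max → 53; now {44, 33, 26}
pop-max → 44; now {33, 26}
insert 15 → {33, 26, 15}
pop-max → 33; now {26, 15}
insert 46 → {46, 26, 15}
pop-max → 46; now {26, 15}
insert 50 → {50, 26, 15}
insert 25 → {50, 26, 25, 15}
insert 19 → {50, 26, 25, 19, 15}
insert 35 → {50, 35, 26, 25, 19, 15}
insert 22 → {50, 35, 26, 25, 22, 19, 15}
pop-max → 50; now {35, 26, 25, 22, 19, 15}
pop-max → 35; now {26, 25, 22, 19, 15}

priority queue: 54, 53, 44, 33, 46, 50, 35; FIFO queue: [53, 54, 26, 44, 33, 15, 46]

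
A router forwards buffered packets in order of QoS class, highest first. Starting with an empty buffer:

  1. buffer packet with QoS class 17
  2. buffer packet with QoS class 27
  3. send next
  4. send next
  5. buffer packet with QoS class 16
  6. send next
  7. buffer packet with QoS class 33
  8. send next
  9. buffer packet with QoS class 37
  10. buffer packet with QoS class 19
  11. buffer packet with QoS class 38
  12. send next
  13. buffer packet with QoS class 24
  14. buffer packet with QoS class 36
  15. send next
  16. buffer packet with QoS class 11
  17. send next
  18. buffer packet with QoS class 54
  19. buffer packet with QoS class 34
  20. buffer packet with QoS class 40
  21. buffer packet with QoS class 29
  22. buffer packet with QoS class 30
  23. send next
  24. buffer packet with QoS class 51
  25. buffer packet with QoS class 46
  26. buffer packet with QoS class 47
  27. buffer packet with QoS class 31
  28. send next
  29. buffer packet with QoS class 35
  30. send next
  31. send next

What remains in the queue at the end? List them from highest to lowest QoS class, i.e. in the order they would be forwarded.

insert 17 → {17}
insert 27 → {27, 17}
send next → 27; now {17}
send next → 17; now {}
insert 16 → {16}
send next → 16; now {}
insert 33 → {33}
send next → 33; now {}
insert 37 → {37}
insert 19 → {37, 19}
insert 38 → {38, 37, 19}
send next → 38; now {37, 19}
insert 24 → {37, 24, 19}
insert 36 → {37, 36, 24, 19}
send next → 37; now {36, 24, 19}
insert 11 → {36, 24, 19, 11}
send next → 36; now {24, 19, 11}
insert 54 → {54, 24, 19, 11}
insert 34 → {54, 34, 24, 19, 11}
insert 40 → {54, 40, 34, 24, 19, 11}
insert 29 → {54, 40, 34, 29, 24, 19, 11}
insert 30 → {54, 40, 34, 30, 29, 24, 19, 11}
send next → 54; now {40, 34, 30, 29, 24, 19, 11}
insert 51 → {51, 40, 34, 30, 29, 24, 19, 11}
insert 46 → {51, 46, 40, 34, 30, 29, 24, 19, 11}
insert 47 → {51, 47, 46, 40, 34, 30, 29, 24, 19, 11}
insert 31 → {51, 47, 46, 40, 34, 31, 30, 29, 24, 19, 11}
send next → 51; now {47, 46, 40, 34, 31, 30, 29, 24, 19, 11}
insert 35 → {47, 46, 40, 35, 34, 31, 30, 29, 24, 19, 11}
send next → 47; now {46, 40, 35, 34, 31, 30, 29, 24, 19, 11}
send next → 46; now {40, 35, 34, 31, 30, 29, 24, 19, 11}

40 → 35 → 34 → 31 → 30 → 29 → 24 → 19 → 11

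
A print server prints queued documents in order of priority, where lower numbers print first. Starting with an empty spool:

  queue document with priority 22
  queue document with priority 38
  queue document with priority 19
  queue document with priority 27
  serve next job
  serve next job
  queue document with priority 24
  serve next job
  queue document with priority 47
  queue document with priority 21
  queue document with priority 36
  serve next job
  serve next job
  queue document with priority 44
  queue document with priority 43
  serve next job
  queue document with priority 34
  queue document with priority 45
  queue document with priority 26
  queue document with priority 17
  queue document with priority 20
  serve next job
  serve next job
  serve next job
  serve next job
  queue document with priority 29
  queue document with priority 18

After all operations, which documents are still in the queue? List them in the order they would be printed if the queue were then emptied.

insert 22 → {22}
insert 38 → {22, 38}
insert 19 → {19, 22, 38}
insert 27 → {19, 22, 27, 38}
serve next job → 19; now {22, 27, 38}
serve next job → 22; now {27, 38}
insert 24 → {24, 27, 38}
serve next job → 24; now {27, 38}
insert 47 → {27, 38, 47}
insert 21 → {21, 27, 38, 47}
insert 36 → {21, 27, 36, 38, 47}
serve next job → 21; now {27, 36, 38, 47}
serve next job → 27; now {36, 38, 47}
insert 44 → {36, 38, 44, 47}
insert 43 → {36, 38, 43, 44, 47}
serve next job → 36; now {38, 43, 44, 47}
insert 34 → {34, 38, 43, 44, 47}
insert 45 → {34, 38, 43, 44, 45, 47}
insert 26 → {26, 34, 38, 43, 44, 45, 47}
insert 17 → {17, 26, 34, 38, 43, 44, 45, 47}
insert 20 → {17, 20, 26, 34, 38, 43, 44, 45, 47}
serve next job → 17; now {20, 26, 34, 38, 43, 44, 45, 47}
serve next job → 20; now {26, 34, 38, 43, 44, 45, 47}
serve next job → 26; now {34, 38, 43, 44, 45, 47}
serve next job → 34; now {38, 43, 44, 45, 47}
insert 29 → {29, 38, 43, 44, 45, 47}
insert 18 → {18, 29, 38, 43, 44, 45, 47}

18, 29, 38, 43, 44, 45, 47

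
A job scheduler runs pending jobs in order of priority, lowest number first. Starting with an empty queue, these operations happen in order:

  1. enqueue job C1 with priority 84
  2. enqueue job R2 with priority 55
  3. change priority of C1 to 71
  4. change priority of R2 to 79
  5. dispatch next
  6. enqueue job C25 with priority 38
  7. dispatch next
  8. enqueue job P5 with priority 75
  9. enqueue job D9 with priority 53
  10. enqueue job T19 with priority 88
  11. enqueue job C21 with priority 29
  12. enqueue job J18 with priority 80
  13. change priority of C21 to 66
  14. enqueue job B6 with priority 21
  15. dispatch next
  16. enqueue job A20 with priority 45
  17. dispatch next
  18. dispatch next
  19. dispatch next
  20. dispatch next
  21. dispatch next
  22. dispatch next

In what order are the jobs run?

C1 → C25 → B6 → A20 → D9 → C21 → P5 → R2 → J18

add C1 (priority 84) → {C1:84}
add R2 (priority 55) → {R2:55, C1:84}
update C1 to priority 71 → {R2:55, C1:71}
update R2 to priority 79 → {C1:71, R2:79}
dispatch next → C1; now {R2:79}
add C25 (priority 38) → {C25:38, R2:79}
dispatch next → C25; now {R2:79}
add P5 (priority 75) → {P5:75, R2:79}
add D9 (priority 53) → {D9:53, P5:75, R2:79}
add T19 (priority 88) → {D9:53, P5:75, R2:79, T19:88}
add C21 (priority 29) → {C21:29, D9:53, P5:75, R2:79, T19:88}
add J18 (priority 80) → {C21:29, D9:53, P5:75, R2:79, J18:80, T19:88}
update C21 to priority 66 → {D9:53, C21:66, P5:75, R2:79, J18:80, T19:88}
add B6 (priority 21) → {B6:21, D9:53, C21:66, P5:75, R2:79, J18:80, T19:88}
dispatch next → B6; now {D9:53, C21:66, P5:75, R2:79, J18:80, T19:88}
add A20 (priority 45) → {A20:45, D9:53, C21:66, P5:75, R2:79, J18:80, T19:88}
dispatch next → A20; now {D9:53, C21:66, P5:75, R2:79, J18:80, T19:88}
dispatch next → D9; now {C21:66, P5:75, R2:79, J18:80, T19:88}
dispatch next → C21; now {P5:75, R2:79, J18:80, T19:88}
dispatch next → P5; now {R2:79, J18:80, T19:88}
dispatch next → R2; now {J18:80, T19:88}
dispatch next → J18; now {T19:88}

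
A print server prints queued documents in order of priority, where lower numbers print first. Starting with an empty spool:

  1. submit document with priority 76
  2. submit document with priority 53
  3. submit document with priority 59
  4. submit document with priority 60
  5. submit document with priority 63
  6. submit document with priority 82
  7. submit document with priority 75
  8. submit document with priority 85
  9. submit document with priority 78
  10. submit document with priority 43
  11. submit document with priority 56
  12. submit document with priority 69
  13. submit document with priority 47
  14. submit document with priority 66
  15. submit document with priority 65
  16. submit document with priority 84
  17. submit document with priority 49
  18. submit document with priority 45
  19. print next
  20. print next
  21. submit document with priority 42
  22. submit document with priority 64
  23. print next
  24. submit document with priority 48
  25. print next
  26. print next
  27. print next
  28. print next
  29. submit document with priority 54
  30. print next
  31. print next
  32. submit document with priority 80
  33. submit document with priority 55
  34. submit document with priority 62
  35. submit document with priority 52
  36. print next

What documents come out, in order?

insert 76 → {76}
insert 53 → {53, 76}
insert 59 → {53, 59, 76}
insert 60 → {53, 59, 60, 76}
insert 63 → {53, 59, 60, 63, 76}
insert 82 → {53, 59, 60, 63, 76, 82}
insert 75 → {53, 59, 60, 63, 75, 76, 82}
insert 85 → {53, 59, 60, 63, 75, 76, 82, 85}
insert 78 → {53, 59, 60, 63, 75, 76, 78, 82, 85}
insert 43 → {43, 53, 59, 60, 63, 75, 76, 78, 82, 85}
insert 56 → {43, 53, 56, 59, 60, 63, 75, 76, 78, 82, 85}
insert 69 → {43, 53, 56, 59, 60, 63, 69, 75, 76, 78, 82, 85}
insert 47 → {43, 47, 53, 56, 59, 60, 63, 69, 75, 76, 78, 82, 85}
insert 66 → {43, 47, 53, 56, 59, 60, 63, 66, 69, 75, 76, 78, 82, 85}
insert 65 → {43, 47, 53, 56, 59, 60, 63, 65, 66, 69, 75, 76, 78, 82, 85}
insert 84 → {43, 47, 53, 56, 59, 60, 63, 65, 66, 69, 75, 76, 78, 82, 84, 85}
insert 49 → {43, 47, 49, 53, 56, 59, 60, 63, 65, 66, 69, 75, 76, 78, 82, 84, 85}
insert 45 → {43, 45, 47, 49, 53, 56, 59, 60, 63, 65, 66, 69, 75, 76, 78, 82, 84, 85}
print next → 43; now {45, 47, 49, 53, 56, 59, 60, 63, 65, 66, 69, 75, 76, 78, 82, 84, 85}
print next → 45; now {47, 49, 53, 56, 59, 60, 63, 65, 66, 69, 75, 76, 78, 82, 84, 85}
insert 42 → {42, 47, 49, 53, 56, 59, 60, 63, 65, 66, 69, 75, 76, 78, 82, 84, 85}
insert 64 → {42, 47, 49, 53, 56, 59, 60, 63, 64, 65, 66, 69, 75, 76, 78, 82, 84, 85}
print next → 42; now {47, 49, 53, 56, 59, 60, 63, 64, 65, 66, 69, 75, 76, 78, 82, 84, 85}
insert 48 → {47, 48, 49, 53, 56, 59, 60, 63, 64, 65, 66, 69, 75, 76, 78, 82, 84, 85}
print next → 47; now {48, 49, 53, 56, 59, 60, 63, 64, 65, 66, 69, 75, 76, 78, 82, 84, 85}
print next → 48; now {49, 53, 56, 59, 60, 63, 64, 65, 66, 69, 75, 76, 78, 82, 84, 85}
print next → 49; now {53, 56, 59, 60, 63, 64, 65, 66, 69, 75, 76, 78, 82, 84, 85}
print next → 53; now {56, 59, 60, 63, 64, 65, 66, 69, 75, 76, 78, 82, 84, 85}
insert 54 → {54, 56, 59, 60, 63, 64, 65, 66, 69, 75, 76, 78, 82, 84, 85}
print next → 54; now {56, 59, 60, 63, 64, 65, 66, 69, 75, 76, 78, 82, 84, 85}
print next → 56; now {59, 60, 63, 64, 65, 66, 69, 75, 76, 78, 82, 84, 85}
insert 80 → {59, 60, 63, 64, 65, 66, 69, 75, 76, 78, 80, 82, 84, 85}
insert 55 → {55, 59, 60, 63, 64, 65, 66, 69, 75, 76, 78, 80, 82, 84, 85}
insert 62 → {55, 59, 60, 62, 63, 64, 65, 66, 69, 75, 76, 78, 80, 82, 84, 85}
insert 52 → {52, 55, 59, 60, 62, 63, 64, 65, 66, 69, 75, 76, 78, 80, 82, 84, 85}
print next → 52; now {55, 59, 60, 62, 63, 64, 65, 66, 69, 75, 76, 78, 80, 82, 84, 85}

43 → 45 → 42 → 47 → 48 → 49 → 53 → 54 → 56 → 52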